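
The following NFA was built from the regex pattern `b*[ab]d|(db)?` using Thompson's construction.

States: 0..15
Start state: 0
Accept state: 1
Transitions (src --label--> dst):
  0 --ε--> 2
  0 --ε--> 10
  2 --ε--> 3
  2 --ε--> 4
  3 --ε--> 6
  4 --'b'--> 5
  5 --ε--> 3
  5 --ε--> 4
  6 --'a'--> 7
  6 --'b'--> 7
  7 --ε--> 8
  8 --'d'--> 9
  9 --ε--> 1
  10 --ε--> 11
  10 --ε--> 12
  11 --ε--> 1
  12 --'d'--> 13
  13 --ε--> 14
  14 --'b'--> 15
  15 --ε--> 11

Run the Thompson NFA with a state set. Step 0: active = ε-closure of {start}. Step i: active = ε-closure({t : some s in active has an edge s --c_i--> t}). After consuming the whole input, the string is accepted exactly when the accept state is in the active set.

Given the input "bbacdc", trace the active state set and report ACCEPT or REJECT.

start: ε-closure({0}) = {0,1,2,3,4,6,10,11,12}
'b' @ 1: {3,4,5,6,7,8}
'b' @ 2: {3,4,5,6,7,8}
'a' @ 3: {7,8}
'c' @ 4: {}  — state set empty
rest 'dc' ignored (set empty)
end set {} — state 1 not in

Answer: REJECT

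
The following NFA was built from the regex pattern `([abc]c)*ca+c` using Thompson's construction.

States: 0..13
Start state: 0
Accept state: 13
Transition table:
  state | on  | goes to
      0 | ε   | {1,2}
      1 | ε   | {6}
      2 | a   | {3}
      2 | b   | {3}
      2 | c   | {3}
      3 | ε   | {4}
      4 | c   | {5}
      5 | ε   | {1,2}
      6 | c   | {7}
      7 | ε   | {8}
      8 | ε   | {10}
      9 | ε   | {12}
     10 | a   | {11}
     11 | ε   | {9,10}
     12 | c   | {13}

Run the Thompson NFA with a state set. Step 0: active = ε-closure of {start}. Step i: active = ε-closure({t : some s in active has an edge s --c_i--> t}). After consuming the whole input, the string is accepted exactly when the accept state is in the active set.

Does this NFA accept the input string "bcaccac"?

Answer: ACCEPT

Steps:
initial (ε-close {0}): {0,1,2,6}
'b' @ 1: {3,4}
'c' @ 2: {1,2,5,6}
'a' @ 3: {3,4}
'c' @ 4: {1,2,5,6}
'c' @ 5: {3,4,7,8,10}
'a' @ 6: {9,10,11,12}
'c' @ 7: {13}  (accept∈set)
end set {13} — state 13 in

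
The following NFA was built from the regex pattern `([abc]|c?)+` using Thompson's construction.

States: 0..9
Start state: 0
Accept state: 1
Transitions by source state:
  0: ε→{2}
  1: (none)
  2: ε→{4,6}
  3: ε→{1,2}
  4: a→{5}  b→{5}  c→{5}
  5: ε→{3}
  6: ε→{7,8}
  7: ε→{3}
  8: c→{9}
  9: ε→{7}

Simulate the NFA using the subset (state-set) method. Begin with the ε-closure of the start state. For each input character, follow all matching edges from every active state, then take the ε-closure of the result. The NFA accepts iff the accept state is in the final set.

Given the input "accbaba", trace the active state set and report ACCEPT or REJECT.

Answer: ACCEPT

Steps:
S₀ = ε-closure({0}) = {0,1,2,3,4,6,7,8}
'a' @ 1: {1,2,3,4,5,6,7,8}  ✓accept
'c' @ 2: {1,2,3,4,5,6,7,8,9}  ✓accept
'c' @ 3: {1,2,3,4,5,6,7,8,9}  ✓accept
'b' @ 4: {1,2,3,4,5,6,7,8}  ✓accept
'a' @ 5: {1,2,3,4,5,6,7,8}  ✓accept
'b' @ 6: {1,2,3,4,5,6,7,8}  ✓accept
'a' @ 7: {1,2,3,4,5,6,7,8}  ✓accept
final: {1,2,3,4,5,6,7,8}; accept 1 in set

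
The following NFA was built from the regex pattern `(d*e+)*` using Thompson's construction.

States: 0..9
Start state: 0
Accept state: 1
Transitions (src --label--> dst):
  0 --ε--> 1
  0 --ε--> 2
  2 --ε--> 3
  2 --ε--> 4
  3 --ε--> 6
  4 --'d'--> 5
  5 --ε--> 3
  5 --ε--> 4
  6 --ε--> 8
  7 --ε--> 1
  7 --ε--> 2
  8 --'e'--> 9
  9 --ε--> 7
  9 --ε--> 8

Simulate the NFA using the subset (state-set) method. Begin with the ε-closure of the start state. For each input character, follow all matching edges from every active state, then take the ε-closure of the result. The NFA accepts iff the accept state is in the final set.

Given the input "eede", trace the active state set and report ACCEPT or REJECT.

initial (ε-close {0}): {0,1,2,3,4,6,8}
'e' @ 1: {1,2,3,4,6,7,8,9}  (accept∈set)
'e' @ 2: {1,2,3,4,6,7,8,9}  (accept∈set)
'd' @ 3: {3,4,5,6,8}
'e' @ 4: {1,2,3,4,6,7,8,9}  (accept∈set)
after full input: {1,2,3,4,6,7,8,9}  (accept=1 in)

Answer: ACCEPT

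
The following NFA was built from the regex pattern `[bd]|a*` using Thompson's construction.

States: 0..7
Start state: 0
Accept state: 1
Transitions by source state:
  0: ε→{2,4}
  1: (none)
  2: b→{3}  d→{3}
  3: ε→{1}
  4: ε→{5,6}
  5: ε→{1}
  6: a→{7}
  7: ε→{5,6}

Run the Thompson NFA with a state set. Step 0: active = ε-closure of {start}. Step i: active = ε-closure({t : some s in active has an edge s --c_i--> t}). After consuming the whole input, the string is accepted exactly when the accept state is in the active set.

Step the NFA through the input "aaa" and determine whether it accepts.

Answer: ACCEPT

Steps:
initial (ε-close {0}): {0,1,2,4,5,6}
'a' @ 1: {1,5,6,7}  (accept∈set)
'a' @ 2: {1,5,6,7}  (accept∈set)
'a' @ 3: {1,5,6,7}  (accept∈set)
after full input: {1,5,6,7}  (accept=1 in)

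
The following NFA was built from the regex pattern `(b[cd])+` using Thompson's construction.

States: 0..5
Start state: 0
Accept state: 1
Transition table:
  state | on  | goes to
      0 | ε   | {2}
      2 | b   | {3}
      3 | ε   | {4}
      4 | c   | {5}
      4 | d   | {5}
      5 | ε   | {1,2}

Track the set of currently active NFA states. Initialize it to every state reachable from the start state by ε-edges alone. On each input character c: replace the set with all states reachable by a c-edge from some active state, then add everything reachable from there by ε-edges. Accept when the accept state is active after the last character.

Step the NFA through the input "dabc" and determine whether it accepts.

Answer: REJECT

Derivation:
S₀ = ε-closure({0}) = {0,2}
'd' @ 1: {}  — no active states
rest 'abc' ignored (set empty)
end set {} — state 1 not in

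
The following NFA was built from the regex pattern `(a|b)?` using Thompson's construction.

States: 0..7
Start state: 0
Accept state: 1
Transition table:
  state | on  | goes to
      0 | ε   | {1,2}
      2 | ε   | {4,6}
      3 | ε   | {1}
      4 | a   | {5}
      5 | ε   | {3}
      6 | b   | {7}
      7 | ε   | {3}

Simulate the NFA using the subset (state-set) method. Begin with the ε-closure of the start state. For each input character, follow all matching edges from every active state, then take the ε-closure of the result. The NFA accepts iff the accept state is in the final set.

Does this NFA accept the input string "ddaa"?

S₀ = ε-closure({0}) = {0,1,2,4,6}
'd' @ 1: {}  — no active states
rest 'daa' ignored (set empty)
final: {}; accept 1 not in set

Answer: REJECT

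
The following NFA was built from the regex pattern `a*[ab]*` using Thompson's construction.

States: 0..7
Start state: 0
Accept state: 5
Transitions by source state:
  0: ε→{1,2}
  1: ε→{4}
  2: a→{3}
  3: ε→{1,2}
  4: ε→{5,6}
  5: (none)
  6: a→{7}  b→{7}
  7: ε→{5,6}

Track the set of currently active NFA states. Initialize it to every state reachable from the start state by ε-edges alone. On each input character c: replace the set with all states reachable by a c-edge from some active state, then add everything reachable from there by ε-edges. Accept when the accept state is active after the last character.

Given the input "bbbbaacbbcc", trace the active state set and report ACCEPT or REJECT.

Answer: REJECT

Steps:
start: ε-closure({0}) = {0,1,2,4,5,6}
'b' @ 1: {5,6,7}  [accepting]
'b' @ 2: {5,6,7}  [accepting]
'b' @ 3: {5,6,7}  [accepting]
'b' @ 4: {5,6,7}  [accepting]
'a' @ 5: {5,6,7}  [accepting]
'a' @ 6: {5,6,7}  [accepting]
'c' @ 7: {}  — dead — no transitions
rest 'bbcc' ignored (set empty)
end set {} — state 5 not in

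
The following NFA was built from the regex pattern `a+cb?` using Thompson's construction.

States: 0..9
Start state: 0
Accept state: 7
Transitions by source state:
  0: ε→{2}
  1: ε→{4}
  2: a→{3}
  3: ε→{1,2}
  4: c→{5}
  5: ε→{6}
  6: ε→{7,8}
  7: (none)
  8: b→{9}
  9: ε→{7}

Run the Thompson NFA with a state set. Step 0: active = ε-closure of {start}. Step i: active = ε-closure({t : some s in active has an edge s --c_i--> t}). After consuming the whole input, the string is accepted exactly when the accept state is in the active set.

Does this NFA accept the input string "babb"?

initial (ε-close {0}): {0,2}
'b' @ 1: {}  — dead — no transitions
rest 'abb' ignored (set empty)
after full input: {}  (accept=7 not in)

Answer: REJECT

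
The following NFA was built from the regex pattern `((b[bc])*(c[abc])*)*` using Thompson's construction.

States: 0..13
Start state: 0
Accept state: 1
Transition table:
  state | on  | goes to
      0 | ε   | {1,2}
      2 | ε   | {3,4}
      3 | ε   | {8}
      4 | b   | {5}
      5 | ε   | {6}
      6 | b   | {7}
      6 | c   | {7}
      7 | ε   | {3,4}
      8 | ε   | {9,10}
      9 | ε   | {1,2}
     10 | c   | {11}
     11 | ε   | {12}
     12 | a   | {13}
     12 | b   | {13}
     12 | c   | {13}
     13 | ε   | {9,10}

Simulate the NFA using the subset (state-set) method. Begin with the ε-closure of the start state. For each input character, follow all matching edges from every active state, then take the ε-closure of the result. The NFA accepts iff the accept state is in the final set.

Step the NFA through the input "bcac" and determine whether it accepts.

S₀ = ε-closure({0}) = {0,1,2,3,4,8,9,10}
'b' @ 1: {5,6}
'c' @ 2: {1,2,3,4,7,8,9,10}  [accepting]
'a' @ 3: {}  — state set empty
rest 'c' ignored (set empty)
end set {} — state 1 not in

Answer: REJECT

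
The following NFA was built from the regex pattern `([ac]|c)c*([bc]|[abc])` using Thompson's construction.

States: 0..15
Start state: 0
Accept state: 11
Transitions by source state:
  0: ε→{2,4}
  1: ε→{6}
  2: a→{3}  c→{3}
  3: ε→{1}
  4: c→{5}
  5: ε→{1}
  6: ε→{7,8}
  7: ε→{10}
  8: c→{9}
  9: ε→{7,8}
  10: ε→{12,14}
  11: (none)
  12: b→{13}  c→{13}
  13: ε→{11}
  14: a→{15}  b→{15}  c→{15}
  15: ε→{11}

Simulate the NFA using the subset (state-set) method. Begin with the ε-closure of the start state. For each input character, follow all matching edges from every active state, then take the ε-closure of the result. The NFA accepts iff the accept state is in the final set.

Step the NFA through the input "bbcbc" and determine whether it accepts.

Answer: REJECT

Steps:
start: ε-closure({0}) = {0,2,4}
'b' @ 1: {}  — state set empty
rest 'bcbc' ignored (set empty)
after full input: {}  (accept=11 not in)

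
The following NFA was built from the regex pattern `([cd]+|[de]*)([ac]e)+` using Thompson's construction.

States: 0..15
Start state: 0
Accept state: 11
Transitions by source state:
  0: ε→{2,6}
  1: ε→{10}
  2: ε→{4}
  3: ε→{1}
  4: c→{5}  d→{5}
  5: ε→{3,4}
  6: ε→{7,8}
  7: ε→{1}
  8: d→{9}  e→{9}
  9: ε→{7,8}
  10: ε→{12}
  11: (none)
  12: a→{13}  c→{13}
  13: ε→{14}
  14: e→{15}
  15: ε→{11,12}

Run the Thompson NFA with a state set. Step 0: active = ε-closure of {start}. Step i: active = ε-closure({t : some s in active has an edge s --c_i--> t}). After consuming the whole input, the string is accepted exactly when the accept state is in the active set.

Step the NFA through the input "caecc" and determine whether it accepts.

Answer: REJECT

Trace:
S₀ = ε-closure({0}) = {0,1,2,4,6,7,8,10,12}
'c' @ 1: {1,3,4,5,10,12,13,14}
'a' @ 2: {13,14}
'e' @ 3: {11,12,15}  [accepting]
'c' @ 4: {13,14}
'c' @ 5: {}  — dead — no transitions
after full input: {}  (accept=11 not in)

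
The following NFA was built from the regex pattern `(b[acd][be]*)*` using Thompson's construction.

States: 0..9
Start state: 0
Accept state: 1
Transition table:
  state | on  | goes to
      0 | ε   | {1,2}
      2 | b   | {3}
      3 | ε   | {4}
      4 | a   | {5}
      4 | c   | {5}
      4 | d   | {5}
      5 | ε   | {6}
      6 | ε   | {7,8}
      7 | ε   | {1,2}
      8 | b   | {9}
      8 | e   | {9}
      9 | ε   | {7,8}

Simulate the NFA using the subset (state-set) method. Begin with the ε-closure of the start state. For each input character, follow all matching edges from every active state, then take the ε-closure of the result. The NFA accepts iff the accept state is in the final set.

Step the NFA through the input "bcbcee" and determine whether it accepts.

Answer: ACCEPT

Derivation:
S₀ = ε-closure({0}) = {0,1,2}
'b' @ 1: {3,4}
'c' @ 2: {1,2,5,6,7,8}  [accepting]
'b' @ 3: {1,2,3,4,7,8,9}  [accepting]
'c' @ 4: {1,2,5,6,7,8}  [accepting]
'e' @ 5: {1,2,7,8,9}  [accepting]
'e' @ 6: {1,2,7,8,9}  [accepting]
end set {1,2,7,8,9} — state 1 in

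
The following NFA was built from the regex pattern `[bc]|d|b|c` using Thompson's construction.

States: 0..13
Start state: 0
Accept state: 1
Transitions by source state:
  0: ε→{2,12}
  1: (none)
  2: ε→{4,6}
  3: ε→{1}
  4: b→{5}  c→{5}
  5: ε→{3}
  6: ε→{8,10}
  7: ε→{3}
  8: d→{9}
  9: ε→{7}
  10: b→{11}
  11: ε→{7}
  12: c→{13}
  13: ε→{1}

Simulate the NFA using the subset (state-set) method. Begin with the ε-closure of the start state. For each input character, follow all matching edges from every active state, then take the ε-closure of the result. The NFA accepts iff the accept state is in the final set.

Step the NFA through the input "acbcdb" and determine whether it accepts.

Answer: REJECT

Trace:
S₀ = ε-closure({0}) = {0,2,4,6,8,10,12}
'a' @ 1: {}  — no active states
rest 'cbcdb' ignored (set empty)
final: {}; accept 1 not in set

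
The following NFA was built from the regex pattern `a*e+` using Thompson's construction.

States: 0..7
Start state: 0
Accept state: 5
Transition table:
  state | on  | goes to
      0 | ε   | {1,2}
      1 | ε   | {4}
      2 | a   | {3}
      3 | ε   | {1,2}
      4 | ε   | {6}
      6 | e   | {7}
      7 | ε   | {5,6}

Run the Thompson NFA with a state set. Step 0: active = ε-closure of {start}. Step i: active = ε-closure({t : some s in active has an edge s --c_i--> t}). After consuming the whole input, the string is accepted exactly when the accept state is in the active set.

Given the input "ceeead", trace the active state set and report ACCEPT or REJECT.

Answer: REJECT

Trace:
S₀ = ε-closure({0}) = {0,1,2,4,6}
'c' @ 1: {}  — no active states
rest 'eeead' ignored (set empty)
after full input: {}  (accept=5 not in)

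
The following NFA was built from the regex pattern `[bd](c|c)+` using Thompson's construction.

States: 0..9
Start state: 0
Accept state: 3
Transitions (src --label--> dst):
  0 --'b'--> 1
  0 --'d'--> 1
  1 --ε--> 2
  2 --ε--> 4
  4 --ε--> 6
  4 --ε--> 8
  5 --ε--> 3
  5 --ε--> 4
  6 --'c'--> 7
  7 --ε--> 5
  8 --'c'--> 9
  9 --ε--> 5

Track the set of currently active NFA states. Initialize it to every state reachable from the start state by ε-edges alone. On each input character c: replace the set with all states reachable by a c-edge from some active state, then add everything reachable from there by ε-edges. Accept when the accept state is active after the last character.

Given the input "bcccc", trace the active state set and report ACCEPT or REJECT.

Answer: ACCEPT

Steps:
start: ε-closure({0}) = {0}
'b' @ 1: {1,2,4,6,8}
'c' @ 2: {3,4,5,6,7,8,9}  [accepting]
'c' @ 3: {3,4,5,6,7,8,9}  [accepting]
'c' @ 4: {3,4,5,6,7,8,9}  [accepting]
'c' @ 5: {3,4,5,6,7,8,9}  [accepting]
end set {3,4,5,6,7,8,9} — state 3 in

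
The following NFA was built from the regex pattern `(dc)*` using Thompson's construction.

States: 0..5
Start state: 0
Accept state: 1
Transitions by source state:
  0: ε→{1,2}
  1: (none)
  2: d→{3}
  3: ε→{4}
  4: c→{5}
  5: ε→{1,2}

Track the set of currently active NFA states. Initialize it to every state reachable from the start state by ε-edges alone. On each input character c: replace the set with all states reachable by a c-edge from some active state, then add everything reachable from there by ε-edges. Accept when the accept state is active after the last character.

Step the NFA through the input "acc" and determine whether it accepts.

Answer: REJECT

Trace:
start: ε-closure({0}) = {0,1,2}
'a' @ 1: {}  — dead — no transitions
rest 'cc' ignored (set empty)
final: {}; accept 1 not in set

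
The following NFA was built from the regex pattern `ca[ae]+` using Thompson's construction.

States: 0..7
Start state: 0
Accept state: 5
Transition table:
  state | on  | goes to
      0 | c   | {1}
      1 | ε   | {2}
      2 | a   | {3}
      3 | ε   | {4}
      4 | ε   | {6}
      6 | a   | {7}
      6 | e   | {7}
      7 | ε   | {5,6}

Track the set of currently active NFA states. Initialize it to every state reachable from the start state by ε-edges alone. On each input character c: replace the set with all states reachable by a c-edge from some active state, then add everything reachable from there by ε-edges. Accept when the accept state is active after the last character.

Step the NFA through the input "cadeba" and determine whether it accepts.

Answer: REJECT

Trace:
S₀ = ε-closure({0}) = {0}
'c' @ 1: {1,2}
'a' @ 2: {3,4,6}
'd' @ 3: {}  — no active states
rest 'eba' ignored (set empty)
end set {} — state 5 not in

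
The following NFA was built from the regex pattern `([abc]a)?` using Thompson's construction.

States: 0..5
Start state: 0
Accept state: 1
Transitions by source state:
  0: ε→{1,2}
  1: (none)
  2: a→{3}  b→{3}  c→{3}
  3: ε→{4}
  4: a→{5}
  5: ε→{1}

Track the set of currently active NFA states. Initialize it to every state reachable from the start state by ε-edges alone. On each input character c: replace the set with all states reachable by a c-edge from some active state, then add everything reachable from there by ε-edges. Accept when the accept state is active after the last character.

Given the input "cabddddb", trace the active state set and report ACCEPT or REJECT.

Answer: REJECT

Trace:
start: ε-closure({0}) = {0,1,2}
'c' @ 1: {3,4}
'a' @ 2: {1,5}  [accepting]
'b' @ 3: {}  — no active states
rest 'ddddb' ignored (set empty)
after full input: {}  (accept=1 not in)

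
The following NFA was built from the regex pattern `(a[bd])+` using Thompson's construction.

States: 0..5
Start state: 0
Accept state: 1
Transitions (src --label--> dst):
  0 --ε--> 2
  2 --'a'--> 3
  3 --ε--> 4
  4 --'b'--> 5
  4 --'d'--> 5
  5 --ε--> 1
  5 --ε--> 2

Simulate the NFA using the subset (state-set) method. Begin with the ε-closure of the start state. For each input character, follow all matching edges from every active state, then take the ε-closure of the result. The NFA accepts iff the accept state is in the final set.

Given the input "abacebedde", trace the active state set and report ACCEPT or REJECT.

initial (ε-close {0}): {0,2}
'a' @ 1: {3,4}
'b' @ 2: {1,2,5}  [accepting]
'a' @ 3: {3,4}
'c' @ 4: {}  — dead — no transitions
rest 'ebedde' ignored (set empty)
after full input: {}  (accept=1 not in)

Answer: REJECT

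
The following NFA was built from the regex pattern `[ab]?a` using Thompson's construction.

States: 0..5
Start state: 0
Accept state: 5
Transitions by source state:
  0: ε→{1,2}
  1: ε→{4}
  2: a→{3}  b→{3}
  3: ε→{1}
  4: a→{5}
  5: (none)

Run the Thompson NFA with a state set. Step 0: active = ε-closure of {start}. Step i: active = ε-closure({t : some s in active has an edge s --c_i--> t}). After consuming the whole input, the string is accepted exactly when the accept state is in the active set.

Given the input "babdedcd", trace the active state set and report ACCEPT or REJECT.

Answer: REJECT

Derivation:
start: ε-closure({0}) = {0,1,2,4}
'b' @ 1: {1,3,4}
'a' @ 2: {5}  (accept∈set)
'b' @ 3: {}  — dead — no transitions
rest 'dedcd' ignored (set empty)
after full input: {}  (accept=5 not in)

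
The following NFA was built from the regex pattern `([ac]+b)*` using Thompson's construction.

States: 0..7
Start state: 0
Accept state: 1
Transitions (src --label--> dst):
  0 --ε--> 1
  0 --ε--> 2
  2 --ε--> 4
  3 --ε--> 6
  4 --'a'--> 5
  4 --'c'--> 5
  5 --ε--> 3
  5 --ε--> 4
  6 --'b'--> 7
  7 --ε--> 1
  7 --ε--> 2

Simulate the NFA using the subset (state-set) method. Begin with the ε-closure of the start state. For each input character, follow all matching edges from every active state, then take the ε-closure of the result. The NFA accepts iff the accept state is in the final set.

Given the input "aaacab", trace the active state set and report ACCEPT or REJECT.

initial (ε-close {0}): {0,1,2,4}
'a' @ 1: {3,4,5,6}
'a' @ 2: {3,4,5,6}
'a' @ 3: {3,4,5,6}
'c' @ 4: {3,4,5,6}
'a' @ 5: {3,4,5,6}
'b' @ 6: {1,2,4,7}  [accepting]
after full input: {1,2,4,7}  (accept=1 in)

Answer: ACCEPT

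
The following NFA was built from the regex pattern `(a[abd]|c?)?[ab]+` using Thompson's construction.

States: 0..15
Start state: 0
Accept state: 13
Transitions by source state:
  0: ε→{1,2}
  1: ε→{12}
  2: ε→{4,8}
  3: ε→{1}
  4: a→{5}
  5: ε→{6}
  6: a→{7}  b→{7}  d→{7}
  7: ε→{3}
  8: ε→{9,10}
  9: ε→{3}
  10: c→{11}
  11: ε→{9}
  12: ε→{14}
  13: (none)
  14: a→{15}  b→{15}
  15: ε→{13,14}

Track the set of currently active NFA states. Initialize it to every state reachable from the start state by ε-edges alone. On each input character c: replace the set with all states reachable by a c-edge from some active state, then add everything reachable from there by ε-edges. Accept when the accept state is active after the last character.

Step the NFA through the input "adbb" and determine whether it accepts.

S₀ = ε-closure({0}) = {0,1,2,3,4,8,9,10,12,14}
'a' @ 1: {5,6,13,14,15}  (accept∈set)
'd' @ 2: {1,3,7,12,14}
'b' @ 3: {13,14,15}  (accept∈set)
'b' @ 4: {13,14,15}  (accept∈set)
after full input: {13,14,15}  (accept=13 in)

Answer: ACCEPT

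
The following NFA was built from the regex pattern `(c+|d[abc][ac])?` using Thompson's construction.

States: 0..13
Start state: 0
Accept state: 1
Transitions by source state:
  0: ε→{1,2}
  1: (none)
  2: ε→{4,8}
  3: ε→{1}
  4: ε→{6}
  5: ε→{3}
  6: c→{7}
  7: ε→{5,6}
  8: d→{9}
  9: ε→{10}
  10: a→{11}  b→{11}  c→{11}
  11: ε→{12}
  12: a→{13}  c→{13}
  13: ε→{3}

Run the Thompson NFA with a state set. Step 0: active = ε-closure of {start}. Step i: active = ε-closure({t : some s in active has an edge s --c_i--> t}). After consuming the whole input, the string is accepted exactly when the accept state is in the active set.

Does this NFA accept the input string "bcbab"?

Answer: REJECT

Trace:
initial (ε-close {0}): {0,1,2,4,6,8}
'b' @ 1: {}  — state set empty
rest 'cbab' ignored (set empty)
final: {}; accept 1 not in set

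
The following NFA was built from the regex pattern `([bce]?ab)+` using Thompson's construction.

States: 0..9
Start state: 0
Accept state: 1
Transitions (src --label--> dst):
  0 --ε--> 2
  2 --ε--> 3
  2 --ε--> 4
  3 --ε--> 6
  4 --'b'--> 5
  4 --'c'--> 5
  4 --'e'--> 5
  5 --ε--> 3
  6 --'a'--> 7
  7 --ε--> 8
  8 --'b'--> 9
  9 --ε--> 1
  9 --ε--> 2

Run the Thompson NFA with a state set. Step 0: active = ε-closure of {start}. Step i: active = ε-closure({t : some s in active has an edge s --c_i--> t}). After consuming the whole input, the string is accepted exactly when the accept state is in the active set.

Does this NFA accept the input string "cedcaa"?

Answer: REJECT

Derivation:
initial (ε-close {0}): {0,2,3,4,6}
'c' @ 1: {3,5,6}
'e' @ 2: {}  — no active states
rest 'dcaa' ignored (set empty)
end set {} — state 1 not in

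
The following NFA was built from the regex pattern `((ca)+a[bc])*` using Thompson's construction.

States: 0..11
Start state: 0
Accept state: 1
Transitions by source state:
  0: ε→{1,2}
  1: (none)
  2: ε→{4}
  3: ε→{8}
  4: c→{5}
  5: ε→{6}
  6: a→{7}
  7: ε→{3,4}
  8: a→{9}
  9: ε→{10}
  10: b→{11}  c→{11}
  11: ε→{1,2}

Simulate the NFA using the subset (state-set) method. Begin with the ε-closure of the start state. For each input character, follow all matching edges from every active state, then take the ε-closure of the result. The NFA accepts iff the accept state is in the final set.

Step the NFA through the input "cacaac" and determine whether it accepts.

Answer: ACCEPT

Steps:
initial (ε-close {0}): {0,1,2,4}
'c' @ 1: {5,6}
'a' @ 2: {3,4,7,8}
'c' @ 3: {5,6}
'a' @ 4: {3,4,7,8}
'a' @ 5: {9,10}
'c' @ 6: {1,2,4,11}  (accept∈set)
after full input: {1,2,4,11}  (accept=1 in)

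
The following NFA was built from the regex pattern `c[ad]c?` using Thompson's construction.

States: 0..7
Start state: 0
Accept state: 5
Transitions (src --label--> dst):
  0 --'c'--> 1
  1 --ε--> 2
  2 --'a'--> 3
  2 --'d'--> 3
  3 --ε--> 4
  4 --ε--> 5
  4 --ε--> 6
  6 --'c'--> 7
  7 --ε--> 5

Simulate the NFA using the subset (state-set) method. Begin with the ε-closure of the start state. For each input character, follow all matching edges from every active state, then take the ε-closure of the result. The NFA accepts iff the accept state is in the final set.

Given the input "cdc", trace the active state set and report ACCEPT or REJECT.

Answer: ACCEPT

Derivation:
start: ε-closure({0}) = {0}
'c' @ 1: {1,2}
'd' @ 2: {3,4,5,6}  [accepting]
'c' @ 3: {5,7}  [accepting]
final: {5,7}; accept 5 in set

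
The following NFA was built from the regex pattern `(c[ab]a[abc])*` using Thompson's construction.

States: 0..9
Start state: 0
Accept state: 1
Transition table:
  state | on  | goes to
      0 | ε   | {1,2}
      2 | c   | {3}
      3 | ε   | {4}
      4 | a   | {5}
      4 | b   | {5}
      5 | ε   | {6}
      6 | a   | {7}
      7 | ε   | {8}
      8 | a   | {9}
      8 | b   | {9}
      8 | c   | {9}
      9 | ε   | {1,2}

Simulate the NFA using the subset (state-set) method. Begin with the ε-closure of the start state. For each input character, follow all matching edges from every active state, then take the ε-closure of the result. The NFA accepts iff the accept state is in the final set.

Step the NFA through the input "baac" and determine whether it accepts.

Answer: REJECT

Derivation:
initial (ε-close {0}): {0,1,2}
'b' @ 1: {}  — dead — no transitions
rest 'aac' ignored (set empty)
end set {} — state 1 not in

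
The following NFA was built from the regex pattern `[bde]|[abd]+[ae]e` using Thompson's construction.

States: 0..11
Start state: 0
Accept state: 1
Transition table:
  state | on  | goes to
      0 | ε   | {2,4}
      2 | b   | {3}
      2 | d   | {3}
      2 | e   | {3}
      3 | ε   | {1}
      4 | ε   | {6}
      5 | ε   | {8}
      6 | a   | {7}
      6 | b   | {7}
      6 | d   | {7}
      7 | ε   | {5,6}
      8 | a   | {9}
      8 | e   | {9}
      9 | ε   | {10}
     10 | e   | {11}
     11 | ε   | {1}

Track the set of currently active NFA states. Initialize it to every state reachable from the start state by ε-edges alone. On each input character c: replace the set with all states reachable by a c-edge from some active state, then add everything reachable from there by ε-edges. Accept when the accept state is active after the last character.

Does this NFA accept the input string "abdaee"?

initial (ε-close {0}): {0,2,4,6}
'a' @ 1: {5,6,7,8}
'b' @ 2: {5,6,7,8}
'd' @ 3: {5,6,7,8}
'a' @ 4: {5,6,7,8,9,10}
'e' @ 5: {1,9,10,11}  [accepting]
'e' @ 6: {1,11}  [accepting]
final: {1,11}; accept 1 in set

Answer: ACCEPT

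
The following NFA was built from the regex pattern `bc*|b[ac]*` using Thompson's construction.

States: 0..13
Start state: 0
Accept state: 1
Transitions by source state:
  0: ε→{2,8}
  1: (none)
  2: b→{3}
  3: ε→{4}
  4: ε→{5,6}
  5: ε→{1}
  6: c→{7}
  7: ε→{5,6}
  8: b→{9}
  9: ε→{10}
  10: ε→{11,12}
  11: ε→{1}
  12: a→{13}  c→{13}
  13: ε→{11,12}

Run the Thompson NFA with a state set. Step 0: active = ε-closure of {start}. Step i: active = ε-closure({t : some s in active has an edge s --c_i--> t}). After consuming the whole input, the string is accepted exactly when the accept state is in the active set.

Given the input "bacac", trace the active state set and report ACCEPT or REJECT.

S₀ = ε-closure({0}) = {0,2,8}
'b' @ 1: {1,3,4,5,6,9,10,11,12}  (accept∈set)
'a' @ 2: {1,11,12,13}  (accept∈set)
'c' @ 3: {1,11,12,13}  (accept∈set)
'a' @ 4: {1,11,12,13}  (accept∈set)
'c' @ 5: {1,11,12,13}  (accept∈set)
after full input: {1,11,12,13}  (accept=1 in)

Answer: ACCEPT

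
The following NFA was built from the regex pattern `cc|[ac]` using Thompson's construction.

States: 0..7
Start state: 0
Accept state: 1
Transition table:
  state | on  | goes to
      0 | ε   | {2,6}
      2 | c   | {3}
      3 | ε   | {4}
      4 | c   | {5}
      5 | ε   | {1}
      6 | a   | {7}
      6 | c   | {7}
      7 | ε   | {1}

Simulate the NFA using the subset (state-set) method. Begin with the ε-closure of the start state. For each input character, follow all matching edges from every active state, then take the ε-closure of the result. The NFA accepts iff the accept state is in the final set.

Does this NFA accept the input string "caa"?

start: ε-closure({0}) = {0,2,6}
'c' @ 1: {1,3,4,7}  [accepting]
'a' @ 2: {}  — state set empty
rest 'a' ignored (set empty)
after full input: {}  (accept=1 not in)

Answer: REJECT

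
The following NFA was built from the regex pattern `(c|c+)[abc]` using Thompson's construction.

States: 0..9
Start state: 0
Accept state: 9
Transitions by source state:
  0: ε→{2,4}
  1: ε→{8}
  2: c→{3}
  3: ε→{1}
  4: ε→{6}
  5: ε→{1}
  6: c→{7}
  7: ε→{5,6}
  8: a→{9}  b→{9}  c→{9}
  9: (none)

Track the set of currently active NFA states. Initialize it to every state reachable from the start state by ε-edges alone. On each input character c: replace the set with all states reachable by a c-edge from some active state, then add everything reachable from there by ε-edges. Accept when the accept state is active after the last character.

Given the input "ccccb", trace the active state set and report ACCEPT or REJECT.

S₀ = ε-closure({0}) = {0,2,4,6}
'c' @ 1: {1,3,5,6,7,8}
'c' @ 2: {1,5,6,7,8,9}  [accepting]
'c' @ 3: {1,5,6,7,8,9}  [accepting]
'c' @ 4: {1,5,6,7,8,9}  [accepting]
'b' @ 5: {9}  [accepting]
final: {9}; accept 9 in set

Answer: ACCEPT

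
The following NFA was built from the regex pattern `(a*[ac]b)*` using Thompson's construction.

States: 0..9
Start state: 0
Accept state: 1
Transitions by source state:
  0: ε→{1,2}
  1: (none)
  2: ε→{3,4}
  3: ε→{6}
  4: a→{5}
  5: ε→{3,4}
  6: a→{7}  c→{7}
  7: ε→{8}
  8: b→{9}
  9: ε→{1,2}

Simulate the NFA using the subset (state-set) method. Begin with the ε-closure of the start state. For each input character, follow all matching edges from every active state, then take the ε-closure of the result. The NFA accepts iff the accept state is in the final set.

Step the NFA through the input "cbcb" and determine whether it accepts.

Answer: ACCEPT

Steps:
start: ε-closure({0}) = {0,1,2,3,4,6}
'c' @ 1: {7,8}
'b' @ 2: {1,2,3,4,6,9}  (accept∈set)
'c' @ 3: {7,8}
'b' @ 4: {1,2,3,4,6,9}  (accept∈set)
final: {1,2,3,4,6,9}; accept 1 in set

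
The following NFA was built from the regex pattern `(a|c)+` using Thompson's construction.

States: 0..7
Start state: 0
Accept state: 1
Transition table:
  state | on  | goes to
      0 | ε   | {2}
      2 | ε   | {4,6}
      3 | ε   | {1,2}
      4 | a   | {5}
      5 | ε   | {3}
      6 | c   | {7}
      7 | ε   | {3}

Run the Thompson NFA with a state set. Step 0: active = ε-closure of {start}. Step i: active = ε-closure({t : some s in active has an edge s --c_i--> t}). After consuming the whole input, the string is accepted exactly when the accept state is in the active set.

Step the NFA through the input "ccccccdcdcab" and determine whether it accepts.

Answer: REJECT

Derivation:
S₀ = ε-closure({0}) = {0,2,4,6}
'c' @ 1: {1,2,3,4,6,7}  ✓accept
'c' @ 2: {1,2,3,4,6,7}  ✓accept
'c' @ 3: {1,2,3,4,6,7}  ✓accept
'c' @ 4: {1,2,3,4,6,7}  ✓accept
'c' @ 5: {1,2,3,4,6,7}  ✓accept
'c' @ 6: {1,2,3,4,6,7}  ✓accept
'd' @ 7: {}  — state set empty
rest 'cdcab' ignored (set empty)
after full input: {}  (accept=1 not in)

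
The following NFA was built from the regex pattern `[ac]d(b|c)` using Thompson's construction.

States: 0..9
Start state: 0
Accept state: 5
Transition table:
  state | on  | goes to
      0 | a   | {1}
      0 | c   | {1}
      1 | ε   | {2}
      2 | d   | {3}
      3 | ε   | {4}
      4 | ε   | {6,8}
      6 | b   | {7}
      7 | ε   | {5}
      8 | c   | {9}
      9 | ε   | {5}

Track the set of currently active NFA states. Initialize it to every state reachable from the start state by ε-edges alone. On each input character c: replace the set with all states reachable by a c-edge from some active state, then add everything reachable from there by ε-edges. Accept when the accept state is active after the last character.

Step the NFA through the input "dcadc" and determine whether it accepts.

S₀ = ε-closure({0}) = {0}
'd' @ 1: {}  — dead — no transitions
rest 'cadc' ignored (set empty)
end set {} — state 5 not in

Answer: REJECT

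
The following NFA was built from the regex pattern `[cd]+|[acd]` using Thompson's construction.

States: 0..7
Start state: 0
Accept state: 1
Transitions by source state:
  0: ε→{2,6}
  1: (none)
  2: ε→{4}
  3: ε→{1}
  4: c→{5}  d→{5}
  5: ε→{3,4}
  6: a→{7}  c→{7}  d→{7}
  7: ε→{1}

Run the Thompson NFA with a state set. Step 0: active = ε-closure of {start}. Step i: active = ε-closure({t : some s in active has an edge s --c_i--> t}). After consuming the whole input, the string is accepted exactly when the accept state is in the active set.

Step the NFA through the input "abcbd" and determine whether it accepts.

Answer: REJECT

Derivation:
initial (ε-close {0}): {0,2,4,6}
'a' @ 1: {1,7}  [accepting]
'b' @ 2: {}  — no active states
rest 'cbd' ignored (set empty)
after full input: {}  (accept=1 not in)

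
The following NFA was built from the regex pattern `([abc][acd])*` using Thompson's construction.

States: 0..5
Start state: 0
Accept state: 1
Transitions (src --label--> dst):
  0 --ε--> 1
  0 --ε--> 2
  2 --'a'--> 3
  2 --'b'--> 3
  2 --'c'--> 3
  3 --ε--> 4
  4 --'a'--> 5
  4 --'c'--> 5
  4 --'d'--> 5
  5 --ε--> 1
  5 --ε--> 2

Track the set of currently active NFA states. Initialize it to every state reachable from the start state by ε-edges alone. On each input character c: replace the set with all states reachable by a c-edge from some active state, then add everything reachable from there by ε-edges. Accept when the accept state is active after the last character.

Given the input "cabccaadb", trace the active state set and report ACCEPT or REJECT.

initial (ε-close {0}): {0,1,2}
'c' @ 1: {3,4}
'a' @ 2: {1,2,5}  ✓accept
'b' @ 3: {3,4}
'c' @ 4: {1,2,5}  ✓accept
'c' @ 5: {3,4}
'a' @ 6: {1,2,5}  ✓accept
'a' @ 7: {3,4}
'd' @ 8: {1,2,5}  ✓accept
'b' @ 9: {3,4}
after full input: {3,4}  (accept=1 not in)

Answer: REJECT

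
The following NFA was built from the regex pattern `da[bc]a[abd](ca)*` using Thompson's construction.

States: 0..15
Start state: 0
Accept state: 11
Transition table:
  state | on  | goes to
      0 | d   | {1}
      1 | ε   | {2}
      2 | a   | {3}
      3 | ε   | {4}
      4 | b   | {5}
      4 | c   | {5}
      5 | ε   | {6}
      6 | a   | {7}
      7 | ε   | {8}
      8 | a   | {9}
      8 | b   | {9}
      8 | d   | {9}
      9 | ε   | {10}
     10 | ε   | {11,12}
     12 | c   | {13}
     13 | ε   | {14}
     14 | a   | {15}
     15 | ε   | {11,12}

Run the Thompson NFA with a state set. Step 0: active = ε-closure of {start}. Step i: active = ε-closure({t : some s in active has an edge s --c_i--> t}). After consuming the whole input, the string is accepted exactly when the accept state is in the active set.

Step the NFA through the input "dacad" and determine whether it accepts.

Answer: ACCEPT

Trace:
S₀ = ε-closure({0}) = {0}
'd' @ 1: {1,2}
'a' @ 2: {3,4}
'c' @ 3: {5,6}
'a' @ 4: {7,8}
'd' @ 5: {9,10,11,12}  [accepting]
after full input: {9,10,11,12}  (accept=11 in)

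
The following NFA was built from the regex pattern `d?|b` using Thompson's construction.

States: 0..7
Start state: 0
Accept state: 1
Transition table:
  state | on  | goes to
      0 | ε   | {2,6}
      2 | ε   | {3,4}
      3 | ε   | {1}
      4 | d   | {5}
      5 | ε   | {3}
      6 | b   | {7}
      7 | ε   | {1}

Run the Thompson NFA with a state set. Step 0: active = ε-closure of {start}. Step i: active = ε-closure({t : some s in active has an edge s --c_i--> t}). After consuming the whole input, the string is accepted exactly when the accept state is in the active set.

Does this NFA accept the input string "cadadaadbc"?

Answer: REJECT

Trace:
initial (ε-close {0}): {0,1,2,3,4,6}
'c' @ 1: {}  — dead — no transitions
rest 'adadaadbc' ignored (set empty)
end set {} — state 1 not in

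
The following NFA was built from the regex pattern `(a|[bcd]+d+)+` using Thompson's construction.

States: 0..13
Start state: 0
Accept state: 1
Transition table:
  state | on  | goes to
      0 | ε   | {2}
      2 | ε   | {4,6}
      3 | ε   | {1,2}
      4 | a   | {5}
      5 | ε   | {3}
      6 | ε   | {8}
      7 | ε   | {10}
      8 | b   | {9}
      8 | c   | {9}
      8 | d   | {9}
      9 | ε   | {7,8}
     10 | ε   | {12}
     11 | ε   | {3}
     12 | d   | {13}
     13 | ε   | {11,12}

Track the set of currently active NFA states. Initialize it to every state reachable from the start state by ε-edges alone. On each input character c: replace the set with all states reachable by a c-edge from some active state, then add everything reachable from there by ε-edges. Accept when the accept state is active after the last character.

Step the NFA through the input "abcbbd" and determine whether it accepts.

Answer: ACCEPT

Derivation:
start: ε-closure({0}) = {0,2,4,6,8}
'a' @ 1: {1,2,3,4,5,6,8}  [accepting]
'b' @ 2: {7,8,9,10,12}
'c' @ 3: {7,8,9,10,12}
'b' @ 4: {7,8,9,10,12}
'b' @ 5: {7,8,9,10,12}
'd' @ 6: {1,2,3,4,6,7,8,9,10,11,12,13}  [accepting]
after full input: {1,2,3,4,6,7,8,9,10,11,12,13}  (accept=1 in)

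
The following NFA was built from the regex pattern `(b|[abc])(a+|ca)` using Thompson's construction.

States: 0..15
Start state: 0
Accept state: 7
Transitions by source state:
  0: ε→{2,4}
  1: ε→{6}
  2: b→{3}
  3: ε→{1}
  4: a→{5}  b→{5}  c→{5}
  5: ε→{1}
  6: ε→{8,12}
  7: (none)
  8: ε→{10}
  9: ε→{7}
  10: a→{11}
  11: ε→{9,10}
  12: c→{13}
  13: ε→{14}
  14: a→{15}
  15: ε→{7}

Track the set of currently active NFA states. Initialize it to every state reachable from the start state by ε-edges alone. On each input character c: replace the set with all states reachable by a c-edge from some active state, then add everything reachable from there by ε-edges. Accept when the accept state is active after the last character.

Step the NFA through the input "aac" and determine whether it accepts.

start: ε-closure({0}) = {0,2,4}
'a' @ 1: {1,5,6,8,10,12}
'a' @ 2: {7,9,10,11}  [accepting]
'c' @ 3: {}  — no active states
end set {} — state 7 not in

Answer: REJECT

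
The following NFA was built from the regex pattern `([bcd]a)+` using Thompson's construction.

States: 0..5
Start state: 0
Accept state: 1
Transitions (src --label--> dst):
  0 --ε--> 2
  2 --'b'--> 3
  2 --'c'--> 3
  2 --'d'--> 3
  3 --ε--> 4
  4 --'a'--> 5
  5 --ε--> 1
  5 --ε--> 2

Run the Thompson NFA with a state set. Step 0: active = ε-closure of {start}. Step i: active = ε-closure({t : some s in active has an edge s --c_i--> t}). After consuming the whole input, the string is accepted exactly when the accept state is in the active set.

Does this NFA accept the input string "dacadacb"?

S₀ = ε-closure({0}) = {0,2}
'd' @ 1: {3,4}
'a' @ 2: {1,2,5}  (accept∈set)
'c' @ 3: {3,4}
'a' @ 4: {1,2,5}  (accept∈set)
'd' @ 5: {3,4}
'a' @ 6: {1,2,5}  (accept∈set)
'c' @ 7: {3,4}
'b' @ 8: {}  — no active states
final: {}; accept 1 not in set

Answer: REJECT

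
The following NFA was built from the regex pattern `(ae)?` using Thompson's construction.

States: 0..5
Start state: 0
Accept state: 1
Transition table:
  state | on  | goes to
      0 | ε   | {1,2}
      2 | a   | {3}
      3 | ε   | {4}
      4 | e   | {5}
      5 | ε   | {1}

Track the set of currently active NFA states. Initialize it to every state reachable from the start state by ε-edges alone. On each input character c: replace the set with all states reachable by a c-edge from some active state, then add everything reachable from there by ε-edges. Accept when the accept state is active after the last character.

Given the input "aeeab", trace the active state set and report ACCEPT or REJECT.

Answer: REJECT

Derivation:
S₀ = ε-closure({0}) = {0,1,2}
'a' @ 1: {3,4}
'e' @ 2: {1,5}  ✓accept
'e' @ 3: {}  — no active states
rest 'ab' ignored (set empty)
after full input: {}  (accept=1 not in)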